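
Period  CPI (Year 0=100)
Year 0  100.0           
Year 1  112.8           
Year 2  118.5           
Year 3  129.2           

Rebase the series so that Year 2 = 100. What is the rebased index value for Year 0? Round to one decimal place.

Rebased(Year 0) = 100.0 / 118.5 × 100 = 84.3882

84.4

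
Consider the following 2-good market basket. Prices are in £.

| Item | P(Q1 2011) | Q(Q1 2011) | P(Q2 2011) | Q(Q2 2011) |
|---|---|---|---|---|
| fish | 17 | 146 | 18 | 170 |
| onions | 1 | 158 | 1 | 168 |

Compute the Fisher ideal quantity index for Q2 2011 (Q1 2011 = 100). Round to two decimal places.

115.85

Laspeyres component (base-period weights):
ΣP(Q1 2011)Q(Q2 2011) = 17×170 + 1×168 = 2890 + 168 = 3058
ΣP(Q1 2011)Q(Q1 2011) = 17×146 + 1×158 = 2482 + 158 = 2640
L = 3058 / 2640 × 100 = 115.8333
Paasche component (current-period weights):
ΣP(Q2 2011)Q(Q2 2011) = 18×170 + 1×168 = 3060 + 168 = 3228
ΣP(Q2 2011)Q(Q1 2011) = 18×146 + 1×158 = 2628 + 158 = 2786
P = 3228 / 2786 × 100 = 115.8650
Fisher = √(L × P) = √(115.8333 × 115.8650) = 115.8492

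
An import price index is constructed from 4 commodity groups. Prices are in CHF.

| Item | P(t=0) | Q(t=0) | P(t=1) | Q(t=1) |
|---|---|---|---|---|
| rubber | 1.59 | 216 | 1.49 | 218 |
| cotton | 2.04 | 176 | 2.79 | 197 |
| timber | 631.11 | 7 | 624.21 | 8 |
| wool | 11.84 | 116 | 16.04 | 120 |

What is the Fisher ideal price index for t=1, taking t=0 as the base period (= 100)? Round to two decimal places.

108.21

Laspeyres component (base-period weights):
ΣP(t=1)Q(t=0) = 1.49×216 + 2.79×176 + 624.21×7 + 16.04×116 = 321.84 + 491.04 + 4369.47 + 1860.64 = 7042.99
ΣP(t=0)Q(t=0) = 1.59×216 + 2.04×176 + 631.11×7 + 11.84×116 = 343.44 + 359.04 + 4417.77 + 1373.44 = 6493.69
L = 7042.99 / 6493.69 × 100 = 108.4590
Paasche component (current-period weights):
ΣP(t=1)Q(t=1) = 1.49×218 + 2.79×197 + 624.21×8 + 16.04×120 = 324.82 + 549.63 + 4993.68 + 1924.8 = 7792.93
ΣP(t=0)Q(t=1) = 1.59×218 + 2.04×197 + 631.11×8 + 11.84×120 = 346.62 + 401.88 + 5048.88 + 1420.8 = 7218.18
P = 7792.93 / 7218.18 × 100 = 107.9625
Fisher = √(L × P) = √(108.4590 × 107.9625) = 108.2105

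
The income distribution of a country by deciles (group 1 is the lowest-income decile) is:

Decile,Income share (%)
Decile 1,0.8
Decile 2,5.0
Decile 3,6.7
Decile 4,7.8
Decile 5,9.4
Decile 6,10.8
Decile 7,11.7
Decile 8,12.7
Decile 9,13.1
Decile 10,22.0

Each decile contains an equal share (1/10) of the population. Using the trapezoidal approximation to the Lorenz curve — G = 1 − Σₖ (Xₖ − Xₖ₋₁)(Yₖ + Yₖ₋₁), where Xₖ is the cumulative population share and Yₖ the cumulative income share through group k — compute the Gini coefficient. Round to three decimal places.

0.291

Cumulative income shares Yₖ: 0.0080, 0.0580, 0.1250, 0.2030, 0.2970, 0.4050, 0.5220, 0.6490, 0.7800, 1.0000
Σ (Xₖ−Xₖ₋₁)(Yₖ+Yₖ₋₁) = (1/10)(0.0080+0.0000) + (1/10)(0.0580+0.0080) + (1/10)(0.1250+0.0580) + (1/10)(0.2030+0.1250) + (1/10)(0.2970+0.2030) + (1/10)(0.4050+0.2970) + (1/10)(0.5220+0.4050) + (1/10)(0.6490+0.5220) + (1/10)(0.7800+0.6490) + (1/10)(1.0000+0.7800)
  = 0.0008 + 0.0066 + 0.0183 + 0.0328 + 0.0500 + 0.0702 + 0.0927 + 0.1171 + 0.1429 + 0.1780 = 0.7094
G = 1 − 0.7094 = 0.2906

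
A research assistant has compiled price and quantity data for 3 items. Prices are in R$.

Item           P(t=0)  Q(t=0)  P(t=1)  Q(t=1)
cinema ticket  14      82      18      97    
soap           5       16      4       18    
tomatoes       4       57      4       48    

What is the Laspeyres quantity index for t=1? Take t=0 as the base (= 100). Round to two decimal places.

112.64

Laspeyres quantity index uses base-period prices as weights.
ΣP(t=0)·Q(t=1) = 14×97 + 5×18 + 4×48 = 1358 + 90 + 192 = 1640
ΣP(t=0)·Q(t=0) = 14×82 + 5×16 + 4×57 = 1148 + 80 + 228 = 1456
Index = 1640 / 1456 × 100 = 112.6374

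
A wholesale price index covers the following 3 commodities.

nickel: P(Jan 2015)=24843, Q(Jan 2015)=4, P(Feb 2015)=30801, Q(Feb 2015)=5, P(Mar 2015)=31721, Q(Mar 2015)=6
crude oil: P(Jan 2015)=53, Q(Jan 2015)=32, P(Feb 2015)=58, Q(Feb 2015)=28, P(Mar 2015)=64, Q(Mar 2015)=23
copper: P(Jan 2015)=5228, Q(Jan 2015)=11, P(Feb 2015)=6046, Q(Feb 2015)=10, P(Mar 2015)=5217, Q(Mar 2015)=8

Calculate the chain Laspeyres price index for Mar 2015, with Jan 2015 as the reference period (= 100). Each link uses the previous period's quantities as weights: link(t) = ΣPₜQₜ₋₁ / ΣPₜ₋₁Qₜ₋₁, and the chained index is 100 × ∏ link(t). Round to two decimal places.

Link Jan 2015→Feb 2015:
ΣP(Feb 2015)Q(Jan 2015) = 30801×4 + 58×32 + 6046×11 = 123204 + 1856 + 66506 = 191566
ΣP(Jan 2015)Q(Jan 2015) = 24843×4 + 53×32 + 5228×11 = 99372 + 1696 + 57508 = 158576
link = 191566/158576 = 1.208039
Link Feb 2015→Mar 2015:
ΣP(Mar 2015)Q(Feb 2015) = 31721×5 + 64×28 + 5217×10 = 158605 + 1792 + 52170 = 212567
ΣP(Feb 2015)Q(Feb 2015) = 30801×5 + 58×28 + 6046×10 = 154005 + 1624 + 60460 = 216089
link = 212567/216089 = 0.983701
Chained index = 100 × 1.208039 × 0.983701 = 118.8349

118.83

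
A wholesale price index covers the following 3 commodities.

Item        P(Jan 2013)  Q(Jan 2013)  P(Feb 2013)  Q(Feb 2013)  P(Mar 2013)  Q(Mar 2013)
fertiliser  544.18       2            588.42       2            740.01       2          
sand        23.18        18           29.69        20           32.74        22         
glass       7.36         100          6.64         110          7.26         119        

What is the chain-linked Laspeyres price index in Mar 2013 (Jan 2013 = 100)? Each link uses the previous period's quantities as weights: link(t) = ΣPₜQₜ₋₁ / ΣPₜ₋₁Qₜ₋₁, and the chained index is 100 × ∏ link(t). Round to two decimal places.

124.28

Link Jan 2013→Feb 2013:
ΣP(Feb 2013)Q(Jan 2013) = 588.42×2 + 29.69×18 + 6.64×100 = 1176.84 + 534.42 + 664 = 2375.26
ΣP(Jan 2013)Q(Jan 2013) = 544.18×2 + 23.18×18 + 7.36×100 = 1088.36 + 417.24 + 736 = 2241.6
link = 2375.26/2241.6 = 1.059627
Link Feb 2013→Mar 2013:
ΣP(Mar 2013)Q(Feb 2013) = 740.01×2 + 32.74×20 + 7.26×110 = 1480.02 + 654.8 + 798.6 = 2933.42
ΣP(Feb 2013)Q(Feb 2013) = 588.42×2 + 29.69×20 + 6.64×110 = 1176.84 + 593.8 + 730.4 = 2501.04
link = 2933.42/2501.04 = 1.172880
Chained index = 100 × 1.059627 × 1.172880 = 124.2815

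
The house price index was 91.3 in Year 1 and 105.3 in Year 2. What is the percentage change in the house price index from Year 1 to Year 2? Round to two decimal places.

Change = (105.3 − 91.3) / 91.3 × 100
       = 14.0 / 91.3 × 100 = 15.3341%

15.33%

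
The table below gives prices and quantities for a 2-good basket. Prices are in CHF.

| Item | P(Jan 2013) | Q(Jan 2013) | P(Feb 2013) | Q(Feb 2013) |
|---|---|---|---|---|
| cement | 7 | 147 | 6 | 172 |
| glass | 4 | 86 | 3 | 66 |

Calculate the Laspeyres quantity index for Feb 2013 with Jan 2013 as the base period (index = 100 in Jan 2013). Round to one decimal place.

Laspeyres quantity index uses base-period prices as weights.
ΣP(Jan 2013)·Q(Feb 2013) = 7×172 + 4×66 = 1204 + 264 = 1468
ΣP(Jan 2013)·Q(Jan 2013) = 7×147 + 4×86 = 1029 + 344 = 1373
Index = 1468 / 1373 × 100 = 106.9192

106.9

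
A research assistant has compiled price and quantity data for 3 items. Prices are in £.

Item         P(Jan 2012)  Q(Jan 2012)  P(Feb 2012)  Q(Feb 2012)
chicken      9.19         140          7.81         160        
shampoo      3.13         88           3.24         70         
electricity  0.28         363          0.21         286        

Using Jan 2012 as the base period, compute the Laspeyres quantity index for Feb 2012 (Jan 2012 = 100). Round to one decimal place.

Laspeyres quantity index uses base-period prices as weights.
ΣP(Jan 2012)·Q(Feb 2012) = 9.19×160 + 3.13×70 + 0.28×286 = 1470.4 + 219.1 + 80.08 = 1769.58
ΣP(Jan 2012)·Q(Jan 2012) = 9.19×140 + 3.13×88 + 0.28×363 = 1286.6 + 275.44 + 101.64 = 1663.68
Index = 1769.58 / 1663.68 × 100 = 106.3654

106.4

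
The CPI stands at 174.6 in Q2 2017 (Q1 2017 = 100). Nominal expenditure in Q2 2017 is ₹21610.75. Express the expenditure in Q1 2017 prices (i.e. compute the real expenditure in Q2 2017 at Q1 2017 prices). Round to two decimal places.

Real = Nominal ÷ (Index/100) = 21610.75 ÷ (174.6/100)
     = 21610.75 ÷ 1.746 = 12377.2910

12377.29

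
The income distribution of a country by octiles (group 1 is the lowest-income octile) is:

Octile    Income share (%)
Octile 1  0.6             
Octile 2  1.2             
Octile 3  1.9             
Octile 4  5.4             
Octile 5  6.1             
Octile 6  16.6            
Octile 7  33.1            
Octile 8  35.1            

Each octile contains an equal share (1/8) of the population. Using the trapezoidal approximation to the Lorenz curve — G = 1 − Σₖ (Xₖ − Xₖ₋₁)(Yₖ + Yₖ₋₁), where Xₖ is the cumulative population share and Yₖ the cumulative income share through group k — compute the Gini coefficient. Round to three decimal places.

Cumulative income shares Yₖ: 0.0060, 0.0180, 0.0370, 0.0910, 0.1520, 0.3180, 0.6490, 1.0000
Σ (Xₖ−Xₖ₋₁)(Yₖ+Yₖ₋₁) = (1/8)(0.0060+0.0000) + (1/8)(0.0180+0.0060) + (1/8)(0.0370+0.0180) + (1/8)(0.0910+0.0370) + (1/8)(0.1520+0.0910) + (1/8)(0.3180+0.1520) + (1/8)(0.6490+0.3180) + (1/8)(1.0000+0.6490)
  = 0.0008 + 0.0030 + 0.0069 + 0.0160 + 0.0304 + 0.0588 + 0.1209 + 0.2061 = 0.4428
G = 1 − 0.4428 = 0.5573

0.557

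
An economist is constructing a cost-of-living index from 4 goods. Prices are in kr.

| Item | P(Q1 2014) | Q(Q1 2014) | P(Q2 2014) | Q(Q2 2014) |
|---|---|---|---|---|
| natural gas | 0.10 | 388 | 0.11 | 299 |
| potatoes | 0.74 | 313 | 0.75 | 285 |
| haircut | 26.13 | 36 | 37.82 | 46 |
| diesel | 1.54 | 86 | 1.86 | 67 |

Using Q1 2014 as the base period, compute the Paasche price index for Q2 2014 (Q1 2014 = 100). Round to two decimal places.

Paasche price index uses current-period quantities as weights.
ΣP(Q2 2014)·Q(Q2 2014) = 0.11×299 + 0.75×285 + 37.82×46 + 1.86×67 = 32.89 + 213.75 + 1739.72 + 124.62 = 2110.98
ΣP(Q1 2014)·Q(Q2 2014) = 0.10×299 + 0.74×285 + 26.13×46 + 1.54×67 = 29.9 + 210.9 + 1201.98 + 103.18 = 1545.96
Index = 2110.98 / 1545.96 × 100 = 136.5482

136.55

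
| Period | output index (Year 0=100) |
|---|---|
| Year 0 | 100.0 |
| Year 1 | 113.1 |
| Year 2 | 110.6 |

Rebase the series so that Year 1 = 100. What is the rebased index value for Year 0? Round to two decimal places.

88.42

Rebased(Year 0) = 100.0 / 113.1 × 100 = 88.4173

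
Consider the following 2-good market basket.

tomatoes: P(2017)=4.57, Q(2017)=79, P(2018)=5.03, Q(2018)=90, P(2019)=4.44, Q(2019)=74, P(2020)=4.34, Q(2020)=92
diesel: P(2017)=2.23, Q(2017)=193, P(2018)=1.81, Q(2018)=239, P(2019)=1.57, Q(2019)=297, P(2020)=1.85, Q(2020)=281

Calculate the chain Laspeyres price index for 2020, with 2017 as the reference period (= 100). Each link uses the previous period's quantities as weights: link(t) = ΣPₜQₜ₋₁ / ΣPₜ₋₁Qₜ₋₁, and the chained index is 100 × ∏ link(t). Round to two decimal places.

90.45

Link 2017→2018:
ΣP(2018)Q(2017) = 5.03×79 + 1.81×193 = 397.37 + 349.33 = 746.7
ΣP(2017)Q(2017) = 4.57×79 + 2.23×193 = 361.03 + 430.39 = 791.42
link = 746.7/791.42 = 0.943494
Link 2018→2019:
ΣP(2019)Q(2018) = 4.44×90 + 1.57×239 = 399.6 + 375.23 = 774.83
ΣP(2018)Q(2018) = 5.03×90 + 1.81×239 = 452.7 + 432.59 = 885.29
link = 774.83/885.29 = 0.875227
Link 2019→2020:
ΣP(2020)Q(2019) = 4.34×74 + 1.85×297 = 321.16 + 549.45 = 870.61
ΣP(2019)Q(2019) = 4.44×74 + 1.57×297 = 328.56 + 466.29 = 794.85
link = 870.61/794.85 = 1.095314
Chained index = 100 × 0.943494 × 0.875227 × 1.095314 = 90.4479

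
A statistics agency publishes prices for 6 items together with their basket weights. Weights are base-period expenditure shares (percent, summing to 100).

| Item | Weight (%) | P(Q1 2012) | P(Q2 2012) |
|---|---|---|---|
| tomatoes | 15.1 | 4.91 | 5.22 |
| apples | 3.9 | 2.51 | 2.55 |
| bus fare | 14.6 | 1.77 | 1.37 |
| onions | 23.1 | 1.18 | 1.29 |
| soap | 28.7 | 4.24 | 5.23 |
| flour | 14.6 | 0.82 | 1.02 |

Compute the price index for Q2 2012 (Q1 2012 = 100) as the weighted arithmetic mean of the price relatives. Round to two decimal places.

tomatoes: 15.1 × (5.22/4.91) = 15.1 × 1.063136 = 16.0534
apples: 3.9 × (2.55/2.51) = 3.9 × 1.015936 = 3.9622
bus fare: 14.6 × (1.37/1.77) = 14.6 × 0.774011 = 11.3006
onions: 23.1 × (1.29/1.18) = 23.1 × 1.093220 = 25.2534
soap: 28.7 × (5.23/4.24) = 28.7 × 1.233491 = 35.4012
flour: 14.6 × (1.02/0.82) = 14.6 × 1.243902 = 18.1610
Index = Σ wᵢ·(p₁ᵢ/p₀ᵢ) = 16.0534 + 3.9622 + 11.3006 + 25.2534 + 35.4012 + 18.1610 = 110.1316

110.13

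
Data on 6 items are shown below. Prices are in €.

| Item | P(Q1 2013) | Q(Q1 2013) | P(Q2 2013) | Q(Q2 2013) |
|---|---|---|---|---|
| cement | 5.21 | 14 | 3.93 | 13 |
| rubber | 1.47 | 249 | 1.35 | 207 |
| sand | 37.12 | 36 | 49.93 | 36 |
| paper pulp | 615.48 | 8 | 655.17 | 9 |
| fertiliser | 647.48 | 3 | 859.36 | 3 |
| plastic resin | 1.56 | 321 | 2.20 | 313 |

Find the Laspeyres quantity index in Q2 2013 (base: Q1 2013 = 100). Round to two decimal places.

Laspeyres quantity index uses base-period prices as weights.
ΣP(Q1 2013)·Q(Q2 2013) = 5.21×13 + 1.47×207 + 37.12×36 + 615.48×9 + 647.48×3 + 1.56×313 = 67.73 + 304.29 + 1336.32 + 5539.32 + 1942.44 + 488.28 = 9678.38
ΣP(Q1 2013)·Q(Q1 2013) = 5.21×14 + 1.47×249 + 37.12×36 + 615.48×8 + 647.48×3 + 1.56×321 = 72.94 + 366.03 + 1336.32 + 4923.84 + 1942.44 + 500.76 = 9142.33
Index = 9678.38 / 9142.33 × 100 = 105.8634

105.86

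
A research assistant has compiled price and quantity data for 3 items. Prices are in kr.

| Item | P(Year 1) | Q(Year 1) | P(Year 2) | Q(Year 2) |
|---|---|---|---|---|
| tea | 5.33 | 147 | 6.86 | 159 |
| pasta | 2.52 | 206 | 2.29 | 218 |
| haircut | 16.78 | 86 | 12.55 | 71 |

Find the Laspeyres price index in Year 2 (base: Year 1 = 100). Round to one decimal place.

Laspeyres price index uses base-period quantities as weights.
ΣP(Year 2)·Q(Year 1) = 6.86×147 + 2.29×206 + 12.55×86 = 1008.42 + 471.74 + 1079.3 = 2559.46
ΣP(Year 1)·Q(Year 1) = 5.33×147 + 2.52×206 + 16.78×86 = 783.51 + 519.12 + 1443.08 = 2745.71
Index = 2559.46 / 2745.71 × 100 = 93.2167

93.2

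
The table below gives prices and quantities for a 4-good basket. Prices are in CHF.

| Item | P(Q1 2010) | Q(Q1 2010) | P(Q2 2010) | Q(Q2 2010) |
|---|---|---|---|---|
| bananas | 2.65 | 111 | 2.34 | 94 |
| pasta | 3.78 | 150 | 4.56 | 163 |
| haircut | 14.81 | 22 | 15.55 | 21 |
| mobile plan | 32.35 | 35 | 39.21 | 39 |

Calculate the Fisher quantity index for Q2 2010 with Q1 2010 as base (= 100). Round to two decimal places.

105.58

Laspeyres component (base-period weights):
ΣP(Q1 2010)Q(Q2 2010) = 2.65×94 + 3.78×163 + 14.81×21 + 32.35×39 = 249.1 + 616.14 + 311.01 + 1261.65 = 2437.9
ΣP(Q1 2010)Q(Q1 2010) = 2.65×111 + 3.78×150 + 14.81×22 + 32.35×35 = 294.15 + 567 + 325.82 + 1132.25 = 2319.22
L = 2437.9 / 2319.22 × 100 = 105.1172
Paasche component (current-period weights):
ΣP(Q2 2010)Q(Q2 2010) = 2.34×94 + 4.56×163 + 15.55×21 + 39.21×39 = 219.96 + 743.28 + 326.55 + 1529.19 = 2818.98
ΣP(Q2 2010)Q(Q1 2010) = 2.34×111 + 4.56×150 + 15.55×22 + 39.21×35 = 259.74 + 684 + 342.1 + 1372.35 = 2658.19
P = 2818.98 / 2658.19 × 100 = 106.0489
Fisher = √(L × P) = √(105.1172 × 106.0489) = 105.5820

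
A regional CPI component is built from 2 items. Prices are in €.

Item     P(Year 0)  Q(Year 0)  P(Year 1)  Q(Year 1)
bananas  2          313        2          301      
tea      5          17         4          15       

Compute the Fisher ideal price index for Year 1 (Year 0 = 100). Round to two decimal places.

97.70

Laspeyres component (base-period weights):
ΣP(Year 1)Q(Year 0) = 2×313 + 4×17 = 626 + 68 = 694
ΣP(Year 0)Q(Year 0) = 2×313 + 5×17 = 626 + 85 = 711
L = 694 / 711 × 100 = 97.6090
Paasche component (current-period weights):
ΣP(Year 1)Q(Year 1) = 2×301 + 4×15 = 602 + 60 = 662
ΣP(Year 0)Q(Year 1) = 2×301 + 5×15 = 602 + 75 = 677
P = 662 / 677 × 100 = 97.7843
Fisher = √(L × P) = √(97.6090 × 97.7843) = 97.6966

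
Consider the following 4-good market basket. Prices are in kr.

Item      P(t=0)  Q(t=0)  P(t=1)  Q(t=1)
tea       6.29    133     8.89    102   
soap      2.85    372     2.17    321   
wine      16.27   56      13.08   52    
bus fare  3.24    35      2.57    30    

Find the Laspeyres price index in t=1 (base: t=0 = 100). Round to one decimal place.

96.3

Laspeyres price index uses base-period quantities as weights.
ΣP(t=1)·Q(t=0) = 8.89×133 + 2.17×372 + 13.08×56 + 2.57×35 = 1182.37 + 807.24 + 732.48 + 89.95 = 2812.04
ΣP(t=0)·Q(t=0) = 6.29×133 + 2.85×372 + 16.27×56 + 3.24×35 = 836.57 + 1060.2 + 911.12 + 113.4 = 2921.29
Index = 2812.04 / 2921.29 × 100 = 96.2602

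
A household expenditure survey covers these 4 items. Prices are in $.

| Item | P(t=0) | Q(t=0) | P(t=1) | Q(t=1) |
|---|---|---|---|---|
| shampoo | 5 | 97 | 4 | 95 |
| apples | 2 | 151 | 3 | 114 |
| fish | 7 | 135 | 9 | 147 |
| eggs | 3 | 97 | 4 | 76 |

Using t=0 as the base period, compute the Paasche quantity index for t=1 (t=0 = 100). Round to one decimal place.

96.1

Paasche quantity index uses current-period prices as weights.
ΣP(t=1)·Q(t=1) = 4×95 + 3×114 + 9×147 + 4×76 = 380 + 342 + 1323 + 304 = 2349
ΣP(t=1)·Q(t=0) = 4×97 + 3×151 + 9×135 + 4×97 = 388 + 453 + 1215 + 388 = 2444
Index = 2349 / 2444 × 100 = 96.1129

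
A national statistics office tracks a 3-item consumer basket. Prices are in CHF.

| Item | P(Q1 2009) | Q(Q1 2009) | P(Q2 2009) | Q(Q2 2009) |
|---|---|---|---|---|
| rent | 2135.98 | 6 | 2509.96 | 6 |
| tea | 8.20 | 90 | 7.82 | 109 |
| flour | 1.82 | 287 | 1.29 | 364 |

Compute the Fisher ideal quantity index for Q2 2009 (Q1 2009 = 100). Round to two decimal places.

Laspeyres component (base-period weights):
ΣP(Q1 2009)Q(Q2 2009) = 2135.98×6 + 8.20×109 + 1.82×364 = 12815.88 + 893.8 + 662.48 = 14372.16
ΣP(Q1 2009)Q(Q1 2009) = 2135.98×6 + 8.20×90 + 1.82×287 = 12815.88 + 738 + 522.34 = 14076.22
L = 14372.16 / 14076.22 × 100 = 102.1024
Paasche component (current-period weights):
ΣP(Q2 2009)Q(Q2 2009) = 2509.96×6 + 7.82×109 + 1.29×364 = 15059.76 + 852.38 + 469.56 = 16381.7
ΣP(Q2 2009)Q(Q1 2009) = 2509.96×6 + 7.82×90 + 1.29×287 = 15059.76 + 703.8 + 370.23 = 16133.79
P = 16381.7 / 16133.79 × 100 = 101.5366
Fisher = √(L × P) = √(102.1024 × 101.5366) = 101.8191

101.82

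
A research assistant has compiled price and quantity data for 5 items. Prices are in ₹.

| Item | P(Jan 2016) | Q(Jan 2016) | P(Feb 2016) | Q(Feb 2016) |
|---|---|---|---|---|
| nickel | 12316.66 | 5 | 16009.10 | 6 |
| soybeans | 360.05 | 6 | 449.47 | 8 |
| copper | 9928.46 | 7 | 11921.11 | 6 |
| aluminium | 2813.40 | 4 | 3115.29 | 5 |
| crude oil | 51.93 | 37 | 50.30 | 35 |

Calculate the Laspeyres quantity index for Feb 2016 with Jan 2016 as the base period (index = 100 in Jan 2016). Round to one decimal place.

104.0

Laspeyres quantity index uses base-period prices as weights.
ΣP(Jan 2016)·Q(Feb 2016) = 12316.66×6 + 360.05×8 + 9928.46×6 + 2813.40×5 + 51.93×35 = 73899.96 + 2880.4 + 59570.76 + 14067 + 1817.55 = 152235.67
ΣP(Jan 2016)·Q(Jan 2016) = 12316.66×5 + 360.05×6 + 9928.46×7 + 2813.40×4 + 51.93×37 = 61583.3 + 2160.3 + 69499.22 + 11253.6 + 1921.41 = 146417.83
Index = 152235.67 / 146417.83 × 100 = 103.9735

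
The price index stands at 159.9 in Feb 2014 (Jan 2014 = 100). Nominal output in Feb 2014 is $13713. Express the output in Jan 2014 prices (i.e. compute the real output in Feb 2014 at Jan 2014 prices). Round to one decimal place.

8576.0

Real = Nominal ÷ (Index/100) = 13713 ÷ (159.9/100)
     = 13713 ÷ 1.599 = 8575.9850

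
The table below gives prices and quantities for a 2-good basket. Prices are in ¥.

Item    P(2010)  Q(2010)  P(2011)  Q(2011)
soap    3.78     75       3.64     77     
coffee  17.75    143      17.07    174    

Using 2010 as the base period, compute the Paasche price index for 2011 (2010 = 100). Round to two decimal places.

Paasche price index uses current-period quantities as weights.
ΣP(2011)·Q(2011) = 3.64×77 + 17.07×174 = 280.28 + 2970.18 = 3250.46
ΣP(2010)·Q(2011) = 3.78×77 + 17.75×174 = 291.06 + 3088.5 = 3379.56
Index = 3250.46 / 3379.56 × 100 = 96.1800

96.18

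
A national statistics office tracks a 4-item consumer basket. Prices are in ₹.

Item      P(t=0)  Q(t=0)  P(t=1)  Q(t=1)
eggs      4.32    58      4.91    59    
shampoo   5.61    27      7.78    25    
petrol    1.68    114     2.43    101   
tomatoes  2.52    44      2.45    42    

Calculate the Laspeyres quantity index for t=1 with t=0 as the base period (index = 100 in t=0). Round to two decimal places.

95.20

Laspeyres quantity index uses base-period prices as weights.
ΣP(t=0)·Q(t=1) = 4.32×59 + 5.61×25 + 1.68×101 + 2.52×42 = 254.88 + 140.25 + 169.68 + 105.84 = 670.65
ΣP(t=0)·Q(t=0) = 4.32×58 + 5.61×27 + 1.68×114 + 2.52×44 = 250.56 + 151.47 + 191.52 + 110.88 = 704.43
Index = 670.65 / 704.43 × 100 = 95.2046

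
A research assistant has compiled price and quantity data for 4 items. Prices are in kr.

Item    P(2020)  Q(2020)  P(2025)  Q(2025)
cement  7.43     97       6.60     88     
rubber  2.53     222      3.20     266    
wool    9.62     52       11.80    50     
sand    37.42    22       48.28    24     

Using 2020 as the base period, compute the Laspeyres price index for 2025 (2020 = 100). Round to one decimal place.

116.1

Laspeyres price index uses base-period quantities as weights.
ΣP(2025)·Q(2020) = 6.60×97 + 3.20×222 + 11.80×52 + 48.28×22 = 640.2 + 710.4 + 613.6 + 1062.16 = 3026.36
ΣP(2020)·Q(2020) = 7.43×97 + 2.53×222 + 9.62×52 + 37.42×22 = 720.71 + 561.66 + 500.24 + 823.24 = 2605.85
Index = 3026.36 / 2605.85 × 100 = 116.1372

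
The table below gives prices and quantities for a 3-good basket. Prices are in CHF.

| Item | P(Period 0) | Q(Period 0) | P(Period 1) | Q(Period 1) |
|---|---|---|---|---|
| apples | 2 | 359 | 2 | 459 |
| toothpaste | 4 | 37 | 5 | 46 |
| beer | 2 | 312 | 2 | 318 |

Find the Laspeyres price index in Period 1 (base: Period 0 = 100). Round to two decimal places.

102.48

Laspeyres price index uses base-period quantities as weights.
ΣP(Period 1)·Q(Period 0) = 2×359 + 5×37 + 2×312 = 718 + 185 + 624 = 1527
ΣP(Period 0)·Q(Period 0) = 2×359 + 4×37 + 2×312 = 718 + 148 + 624 = 1490
Index = 1527 / 1490 × 100 = 102.4832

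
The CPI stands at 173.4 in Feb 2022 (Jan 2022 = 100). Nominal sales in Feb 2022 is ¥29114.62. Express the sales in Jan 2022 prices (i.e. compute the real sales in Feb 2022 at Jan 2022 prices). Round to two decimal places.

Real = Nominal ÷ (Index/100) = 29114.62 ÷ (173.4/100)
     = 29114.62 ÷ 1.734 = 16790.4383

16790.44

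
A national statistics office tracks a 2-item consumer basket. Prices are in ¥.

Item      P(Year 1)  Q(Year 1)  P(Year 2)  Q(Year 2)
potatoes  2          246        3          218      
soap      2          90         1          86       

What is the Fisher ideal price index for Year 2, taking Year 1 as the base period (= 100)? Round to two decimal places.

Laspeyres component (base-period weights):
ΣP(Year 2)Q(Year 1) = 3×246 + 1×90 = 738 + 90 = 828
ΣP(Year 1)Q(Year 1) = 2×246 + 2×90 = 492 + 180 = 672
L = 828 / 672 × 100 = 123.2143
Paasche component (current-period weights):
ΣP(Year 2)Q(Year 2) = 3×218 + 1×86 = 654 + 86 = 740
ΣP(Year 1)Q(Year 2) = 2×218 + 2×86 = 436 + 172 = 608
P = 740 / 608 × 100 = 121.7105
Fisher = √(L × P) = √(123.2143 × 121.7105) = 122.4601

122.46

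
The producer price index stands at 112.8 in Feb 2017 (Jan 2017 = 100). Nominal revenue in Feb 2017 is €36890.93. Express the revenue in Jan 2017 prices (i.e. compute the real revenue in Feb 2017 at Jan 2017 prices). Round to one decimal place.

32704.7

Real = Nominal ÷ (Index/100) = 36890.93 ÷ (112.8/100)
     = 36890.93 ÷ 1.128 = 32704.7252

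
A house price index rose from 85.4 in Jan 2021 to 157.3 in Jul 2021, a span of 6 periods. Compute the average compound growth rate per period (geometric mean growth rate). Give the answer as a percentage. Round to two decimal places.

10.72%

Growth factor = (157.3/85.4)^(1/6) = (1.841920)^(1/6) = 1.107164
Growth rate = 1.107164 − 1 = 0.107164 = 10.7164%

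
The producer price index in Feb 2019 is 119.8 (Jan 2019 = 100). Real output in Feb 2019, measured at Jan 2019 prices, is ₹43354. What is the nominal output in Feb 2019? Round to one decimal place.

Nominal = Real × (Index/100) = 43354 × (119.8/100)
        = 43354 × 1.198 = 51938.0920

51938.1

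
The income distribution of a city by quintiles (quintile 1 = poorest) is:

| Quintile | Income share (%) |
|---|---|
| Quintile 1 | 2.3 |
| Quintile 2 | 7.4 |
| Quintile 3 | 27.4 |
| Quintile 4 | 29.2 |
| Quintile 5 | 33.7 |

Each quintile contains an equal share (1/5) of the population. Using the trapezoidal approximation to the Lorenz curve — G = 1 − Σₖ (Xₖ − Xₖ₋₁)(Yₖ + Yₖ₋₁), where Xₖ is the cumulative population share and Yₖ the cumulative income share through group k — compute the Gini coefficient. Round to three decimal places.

Cumulative income shares Yₖ: 0.0230, 0.0970, 0.3710, 0.6630, 1.0000
Σ (Xₖ−Xₖ₋₁)(Yₖ+Yₖ₋₁) = (1/5)(0.0230+0.0000) + (1/5)(0.0970+0.0230) + (1/5)(0.3710+0.0970) + (1/5)(0.6630+0.3710) + (1/5)(1.0000+0.6630)
  = 0.0046 + 0.0240 + 0.0936 + 0.2068 + 0.3326 = 0.6616
G = 1 − 0.6616 = 0.3384

0.338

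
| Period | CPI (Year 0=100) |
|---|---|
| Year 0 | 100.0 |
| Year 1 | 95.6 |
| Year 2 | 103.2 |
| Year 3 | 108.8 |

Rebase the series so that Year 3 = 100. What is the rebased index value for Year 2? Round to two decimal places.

94.85

Rebased(Year 2) = 103.2 / 108.8 × 100 = 94.8529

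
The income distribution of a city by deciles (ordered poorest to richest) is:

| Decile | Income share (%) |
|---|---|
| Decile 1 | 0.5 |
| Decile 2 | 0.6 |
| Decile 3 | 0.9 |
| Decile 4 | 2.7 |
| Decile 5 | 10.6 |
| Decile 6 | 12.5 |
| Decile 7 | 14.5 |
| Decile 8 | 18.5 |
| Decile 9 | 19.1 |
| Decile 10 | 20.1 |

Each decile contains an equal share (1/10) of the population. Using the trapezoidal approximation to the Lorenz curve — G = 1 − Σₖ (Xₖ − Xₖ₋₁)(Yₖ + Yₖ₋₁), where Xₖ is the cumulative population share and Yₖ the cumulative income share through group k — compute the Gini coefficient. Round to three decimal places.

Cumulative income shares Yₖ: 0.0050, 0.0110, 0.0200, 0.0470, 0.1530, 0.2780, 0.4230, 0.6080, 0.7990, 1.0000
Σ (Xₖ−Xₖ₋₁)(Yₖ+Yₖ₋₁) = (1/10)(0.0050+0.0000) + (1/10)(0.0110+0.0050) + (1/10)(0.0200+0.0110) + (1/10)(0.0470+0.0200) + (1/10)(0.1530+0.0470) + (1/10)(0.2780+0.1530) + (1/10)(0.4230+0.2780) + (1/10)(0.6080+0.4230) + (1/10)(0.7990+0.6080) + (1/10)(1.0000+0.7990)
  = 0.0005 + 0.0016 + 0.0031 + 0.0067 + 0.0200 + 0.0431 + 0.0701 + 0.1031 + 0.1407 + 0.1799 = 0.5688
G = 1 − 0.5688 = 0.4312

0.431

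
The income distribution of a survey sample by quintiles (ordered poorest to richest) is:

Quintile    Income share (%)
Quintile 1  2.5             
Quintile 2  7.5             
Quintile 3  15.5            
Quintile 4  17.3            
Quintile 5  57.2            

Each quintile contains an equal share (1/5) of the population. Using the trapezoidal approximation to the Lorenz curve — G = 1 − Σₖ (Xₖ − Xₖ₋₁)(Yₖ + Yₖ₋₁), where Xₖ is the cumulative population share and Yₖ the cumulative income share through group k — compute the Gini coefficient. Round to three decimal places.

Cumulative income shares Yₖ: 0.0250, 0.1000, 0.2550, 0.4280, 1.0000
Σ (Xₖ−Xₖ₋₁)(Yₖ+Yₖ₋₁) = (1/5)(0.0250+0.0000) + (1/5)(0.1000+0.0250) + (1/5)(0.2550+0.1000) + (1/5)(0.4280+0.2550) + (1/5)(1.0000+0.4280)
  = 0.0050 + 0.0250 + 0.0710 + 0.1366 + 0.2856 = 0.5232
G = 1 − 0.5232 = 0.4768

0.477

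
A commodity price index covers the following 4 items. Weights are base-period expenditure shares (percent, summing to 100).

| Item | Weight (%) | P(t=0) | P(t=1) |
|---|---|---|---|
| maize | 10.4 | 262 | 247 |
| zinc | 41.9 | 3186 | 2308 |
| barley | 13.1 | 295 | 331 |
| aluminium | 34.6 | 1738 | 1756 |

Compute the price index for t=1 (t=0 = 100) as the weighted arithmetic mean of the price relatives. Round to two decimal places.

maize: 10.4 × (247/262) = 10.4 × 0.942748 = 9.8046
zinc: 41.9 × (2308/3186) = 41.9 × 0.724419 = 30.3532
barley: 13.1 × (331/295) = 13.1 × 1.122034 = 14.6986
aluminium: 34.6 × (1756/1738) = 34.6 × 1.010357 = 34.9583
Index = Σ wᵢ·(p₁ᵢ/p₀ᵢ) = 9.8046 + 30.3532 + 14.6986 + 34.9583 = 89.8147

89.81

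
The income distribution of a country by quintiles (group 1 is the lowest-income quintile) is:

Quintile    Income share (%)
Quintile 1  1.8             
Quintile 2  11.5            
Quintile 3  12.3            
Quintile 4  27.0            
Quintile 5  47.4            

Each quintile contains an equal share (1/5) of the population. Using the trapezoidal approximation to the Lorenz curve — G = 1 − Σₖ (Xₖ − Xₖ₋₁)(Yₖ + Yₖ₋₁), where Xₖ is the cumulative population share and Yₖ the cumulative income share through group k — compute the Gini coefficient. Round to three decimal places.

Cumulative income shares Yₖ: 0.0180, 0.1330, 0.2560, 0.5260, 1.0000
Σ (Xₖ−Xₖ₋₁)(Yₖ+Yₖ₋₁) = (1/5)(0.0180+0.0000) + (1/5)(0.1330+0.0180) + (1/5)(0.2560+0.1330) + (1/5)(0.5260+0.2560) + (1/5)(1.0000+0.5260)
  = 0.0036 + 0.0302 + 0.0778 + 0.1564 + 0.3052 = 0.5732
G = 1 − 0.5732 = 0.4268

0.427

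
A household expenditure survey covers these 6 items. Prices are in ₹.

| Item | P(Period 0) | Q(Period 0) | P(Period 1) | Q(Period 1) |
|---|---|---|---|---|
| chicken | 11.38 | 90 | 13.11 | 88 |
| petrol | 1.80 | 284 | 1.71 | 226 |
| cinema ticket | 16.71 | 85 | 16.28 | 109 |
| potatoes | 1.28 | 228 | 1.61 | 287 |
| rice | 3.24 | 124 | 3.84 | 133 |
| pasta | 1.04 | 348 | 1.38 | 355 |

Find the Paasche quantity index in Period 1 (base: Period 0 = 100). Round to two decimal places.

109.25

Paasche quantity index uses current-period prices as weights.
ΣP(Period 1)·Q(Period 1) = 13.11×88 + 1.71×226 + 16.28×109 + 1.61×287 + 3.84×133 + 1.38×355 = 1153.68 + 386.46 + 1774.52 + 462.07 + 510.72 + 489.9 = 4777.35
ΣP(Period 1)·Q(Period 0) = 13.11×90 + 1.71×284 + 16.28×85 + 1.61×228 + 3.84×124 + 1.38×348 = 1179.9 + 485.64 + 1383.8 + 367.08 + 476.16 + 480.24 = 4372.82
Index = 4777.35 / 4372.82 × 100 = 109.2510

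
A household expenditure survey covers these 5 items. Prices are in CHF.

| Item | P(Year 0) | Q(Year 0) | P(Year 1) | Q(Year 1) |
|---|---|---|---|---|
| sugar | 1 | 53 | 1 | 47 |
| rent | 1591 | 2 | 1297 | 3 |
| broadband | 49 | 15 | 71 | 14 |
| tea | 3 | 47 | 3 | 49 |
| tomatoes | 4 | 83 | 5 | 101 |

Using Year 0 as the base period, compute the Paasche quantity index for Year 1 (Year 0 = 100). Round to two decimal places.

130.83

Paasche quantity index uses current-period prices as weights.
ΣP(Year 1)·Q(Year 1) = 1×47 + 1297×3 + 71×14 + 3×49 + 5×101 = 47 + 3891 + 994 + 147 + 505 = 5584
ΣP(Year 1)·Q(Year 0) = 1×53 + 1297×2 + 71×15 + 3×47 + 5×83 = 53 + 2594 + 1065 + 141 + 415 = 4268
Index = 5584 / 4268 × 100 = 130.8341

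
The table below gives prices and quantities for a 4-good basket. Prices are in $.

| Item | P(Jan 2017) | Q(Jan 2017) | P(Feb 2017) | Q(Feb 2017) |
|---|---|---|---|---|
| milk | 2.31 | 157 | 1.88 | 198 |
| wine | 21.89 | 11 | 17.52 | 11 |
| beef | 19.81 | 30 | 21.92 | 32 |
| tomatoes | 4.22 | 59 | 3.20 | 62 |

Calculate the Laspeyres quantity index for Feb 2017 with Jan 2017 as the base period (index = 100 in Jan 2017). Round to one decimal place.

Laspeyres quantity index uses base-period prices as weights.
ΣP(Jan 2017)·Q(Feb 2017) = 2.31×198 + 21.89×11 + 19.81×32 + 4.22×62 = 457.38 + 240.79 + 633.92 + 261.64 = 1593.73
ΣP(Jan 2017)·Q(Jan 2017) = 2.31×157 + 21.89×11 + 19.81×30 + 4.22×59 = 362.67 + 240.79 + 594.3 + 248.98 = 1446.74
Index = 1593.73 / 1446.74 × 100 = 110.1601

110.2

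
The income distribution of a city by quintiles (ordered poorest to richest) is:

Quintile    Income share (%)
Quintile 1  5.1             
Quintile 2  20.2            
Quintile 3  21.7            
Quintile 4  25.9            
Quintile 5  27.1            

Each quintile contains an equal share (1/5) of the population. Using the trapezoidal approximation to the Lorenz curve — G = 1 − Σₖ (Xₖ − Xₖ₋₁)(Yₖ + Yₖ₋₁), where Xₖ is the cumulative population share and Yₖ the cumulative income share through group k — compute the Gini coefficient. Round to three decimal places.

Cumulative income shares Yₖ: 0.0510, 0.2530, 0.4700, 0.7290, 1.0000
Σ (Xₖ−Xₖ₋₁)(Yₖ+Yₖ₋₁) = (1/5)(0.0510+0.0000) + (1/5)(0.2530+0.0510) + (1/5)(0.4700+0.2530) + (1/5)(0.7290+0.4700) + (1/5)(1.0000+0.7290)
  = 0.0102 + 0.0608 + 0.1446 + 0.2398 + 0.3458 = 0.8012
G = 1 − 0.8012 = 0.1988

0.199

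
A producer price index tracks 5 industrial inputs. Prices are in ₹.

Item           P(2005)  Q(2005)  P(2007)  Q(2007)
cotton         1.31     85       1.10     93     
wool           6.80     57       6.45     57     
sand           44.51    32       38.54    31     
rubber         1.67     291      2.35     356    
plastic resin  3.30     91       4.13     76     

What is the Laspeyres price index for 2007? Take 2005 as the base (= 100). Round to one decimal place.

Laspeyres price index uses base-period quantities as weights.
ΣP(2007)·Q(2005) = 1.10×85 + 6.45×57 + 38.54×32 + 2.35×291 + 4.13×91 = 93.5 + 367.65 + 1233.28 + 683.85 + 375.83 = 2754.11
ΣP(2005)·Q(2005) = 1.31×85 + 6.80×57 + 44.51×32 + 1.67×291 + 3.30×91 = 111.35 + 387.6 + 1424.32 + 485.97 + 300.3 = 2709.54
Index = 2754.11 / 2709.54 × 100 = 101.6449

101.6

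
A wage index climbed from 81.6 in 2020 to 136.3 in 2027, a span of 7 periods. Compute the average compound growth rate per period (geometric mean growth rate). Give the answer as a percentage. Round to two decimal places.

7.60%

Growth factor = (136.3/81.6)^(1/7) = (1.670343)^(1/7) = 1.076042
Growth rate = 1.076042 − 1 = 0.076042 = 7.6042%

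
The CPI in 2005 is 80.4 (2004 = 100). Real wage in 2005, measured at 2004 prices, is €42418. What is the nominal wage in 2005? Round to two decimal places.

Nominal = Real × (Index/100) = 42418 × (80.4/100)
        = 42418 × 0.804 = 34104.0720

34104.07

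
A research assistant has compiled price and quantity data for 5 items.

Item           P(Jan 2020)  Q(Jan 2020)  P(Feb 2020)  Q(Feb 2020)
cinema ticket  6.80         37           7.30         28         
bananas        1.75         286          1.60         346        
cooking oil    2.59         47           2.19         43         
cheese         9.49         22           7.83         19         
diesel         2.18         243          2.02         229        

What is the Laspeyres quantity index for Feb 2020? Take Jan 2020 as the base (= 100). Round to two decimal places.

98.42

Laspeyres quantity index uses base-period prices as weights.
ΣP(Jan 2020)·Q(Feb 2020) = 6.80×28 + 1.75×346 + 2.59×43 + 9.49×19 + 2.18×229 = 190.4 + 605.5 + 111.37 + 180.31 + 499.22 = 1586.8
ΣP(Jan 2020)·Q(Jan 2020) = 6.80×37 + 1.75×286 + 2.59×47 + 9.49×22 + 2.18×243 = 251.6 + 500.5 + 121.73 + 208.78 + 529.74 = 1612.35
Index = 1586.8 / 1612.35 × 100 = 98.4154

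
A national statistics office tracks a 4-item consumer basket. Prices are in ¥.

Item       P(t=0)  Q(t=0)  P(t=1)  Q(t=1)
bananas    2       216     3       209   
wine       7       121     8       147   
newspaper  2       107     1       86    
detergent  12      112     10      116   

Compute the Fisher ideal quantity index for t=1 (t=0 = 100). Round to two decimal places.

Laspeyres component (base-period weights):
ΣP(t=0)Q(t=1) = 2×209 + 7×147 + 2×86 + 12×116 = 418 + 1029 + 172 + 1392 = 3011
ΣP(t=0)Q(t=0) = 2×216 + 7×121 + 2×107 + 12×112 = 432 + 847 + 214 + 1344 = 2837
L = 3011 / 2837 × 100 = 106.1332
Paasche component (current-period weights):
ΣP(t=1)Q(t=1) = 3×209 + 8×147 + 1×86 + 10×116 = 627 + 1176 + 86 + 1160 = 3049
ΣP(t=1)Q(t=0) = 3×216 + 8×121 + 1×107 + 10×112 = 648 + 968 + 107 + 1120 = 2843
P = 3049 / 2843 × 100 = 107.2459
Fisher = √(L × P) = √(106.1332 × 107.2459) = 106.6881

106.69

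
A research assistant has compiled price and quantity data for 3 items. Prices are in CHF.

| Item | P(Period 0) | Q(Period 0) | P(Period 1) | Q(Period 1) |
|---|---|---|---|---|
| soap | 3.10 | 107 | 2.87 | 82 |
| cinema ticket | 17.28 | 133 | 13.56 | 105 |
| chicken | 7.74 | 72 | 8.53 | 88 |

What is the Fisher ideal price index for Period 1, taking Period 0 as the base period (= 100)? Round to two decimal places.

Laspeyres component (base-period weights):
ΣP(Period 1)Q(Period 0) = 2.87×107 + 13.56×133 + 8.53×72 = 307.09 + 1803.48 + 614.16 = 2724.73
ΣP(Period 0)Q(Period 0) = 3.10×107 + 17.28×133 + 7.74×72 = 331.7 + 2298.24 + 557.28 = 3187.22
L = 2724.73 / 3187.22 × 100 = 85.4892
Paasche component (current-period weights):
ΣP(Period 1)Q(Period 1) = 2.87×82 + 13.56×105 + 8.53×88 = 235.34 + 1423.8 + 750.64 = 2409.78
ΣP(Period 0)Q(Period 1) = 3.10×82 + 17.28×105 + 7.74×88 = 254.2 + 1814.4 + 681.12 = 2749.72
P = 2409.78 / 2749.72 × 100 = 87.6373
Fisher = √(L × P) = √(85.4892 × 87.6373) = 86.5566

86.56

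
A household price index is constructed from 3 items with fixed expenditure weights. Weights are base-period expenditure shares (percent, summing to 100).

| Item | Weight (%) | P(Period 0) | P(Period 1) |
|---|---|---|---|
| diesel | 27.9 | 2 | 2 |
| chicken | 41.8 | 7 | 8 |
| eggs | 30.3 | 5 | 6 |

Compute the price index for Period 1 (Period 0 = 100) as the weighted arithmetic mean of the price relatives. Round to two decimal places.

diesel: 27.9 × (2/2) = 27.9 × 1.000000 = 27.9000
chicken: 41.8 × (8/7) = 41.8 × 1.142857 = 47.7714
eggs: 30.3 × (6/5) = 30.3 × 1.200000 = 36.3600
Index = Σ wᵢ·(p₁ᵢ/p₀ᵢ) = 27.9000 + 47.7714 + 36.3600 = 112.0314

112.03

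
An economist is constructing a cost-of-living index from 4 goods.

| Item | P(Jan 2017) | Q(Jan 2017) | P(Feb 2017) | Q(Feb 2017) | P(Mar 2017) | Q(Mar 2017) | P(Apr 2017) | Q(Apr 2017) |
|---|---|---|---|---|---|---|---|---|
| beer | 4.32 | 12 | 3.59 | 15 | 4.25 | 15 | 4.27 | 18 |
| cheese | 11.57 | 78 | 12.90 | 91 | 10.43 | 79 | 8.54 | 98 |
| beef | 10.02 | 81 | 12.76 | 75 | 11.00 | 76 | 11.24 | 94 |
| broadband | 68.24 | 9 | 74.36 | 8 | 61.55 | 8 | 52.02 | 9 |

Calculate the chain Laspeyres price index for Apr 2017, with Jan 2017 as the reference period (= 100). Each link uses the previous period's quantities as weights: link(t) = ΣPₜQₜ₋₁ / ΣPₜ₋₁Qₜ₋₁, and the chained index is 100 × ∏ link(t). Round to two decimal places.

Link Jan 2017→Feb 2017:
ΣP(Feb 2017)Q(Jan 2017) = 3.59×12 + 12.90×78 + 12.76×81 + 74.36×9 = 43.08 + 1006.2 + 1033.56 + 669.24 = 2752.08
ΣP(Jan 2017)Q(Jan 2017) = 4.32×12 + 11.57×78 + 10.02×81 + 68.24×9 = 51.84 + 902.46 + 811.62 + 614.16 = 2380.08
link = 2752.08/2380.08 = 1.156297
Link Feb 2017→Mar 2017:
ΣP(Mar 2017)Q(Feb 2017) = 4.25×15 + 10.43×91 + 11.00×75 + 61.55×8 = 63.75 + 949.13 + 825 + 492.4 = 2330.28
ΣP(Feb 2017)Q(Feb 2017) = 3.59×15 + 12.90×91 + 12.76×75 + 74.36×8 = 53.85 + 1173.9 + 957 + 594.88 = 2779.63
link = 2330.28/2779.63 = 0.838342
Link Mar 2017→Apr 2017:
ΣP(Apr 2017)Q(Mar 2017) = 4.27×15 + 8.54×79 + 11.24×76 + 52.02×8 = 64.05 + 674.66 + 854.24 + 416.16 = 2009.11
ΣP(Mar 2017)Q(Mar 2017) = 4.25×15 + 10.43×79 + 11.00×76 + 61.55×8 = 63.75 + 823.97 + 836 + 492.4 = 2216.12
link = 2009.11/2216.12 = 0.906589
Chained index = 100 × 1.156297 × 0.838342 × 0.906589 = 87.8822

87.88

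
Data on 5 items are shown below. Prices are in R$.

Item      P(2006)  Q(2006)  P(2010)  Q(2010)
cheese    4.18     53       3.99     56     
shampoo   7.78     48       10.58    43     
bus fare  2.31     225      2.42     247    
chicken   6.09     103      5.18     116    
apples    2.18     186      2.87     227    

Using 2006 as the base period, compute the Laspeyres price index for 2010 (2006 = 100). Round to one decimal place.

108.6

Laspeyres price index uses base-period quantities as weights.
ΣP(2010)·Q(2006) = 3.99×53 + 10.58×48 + 2.42×225 + 5.18×103 + 2.87×186 = 211.47 + 507.84 + 544.5 + 533.54 + 533.82 = 2331.17
ΣP(2006)·Q(2006) = 4.18×53 + 7.78×48 + 2.31×225 + 6.09×103 + 2.18×186 = 221.54 + 373.44 + 519.75 + 627.27 + 405.48 = 2147.48
Index = 2331.17 / 2147.48 × 100 = 108.5537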